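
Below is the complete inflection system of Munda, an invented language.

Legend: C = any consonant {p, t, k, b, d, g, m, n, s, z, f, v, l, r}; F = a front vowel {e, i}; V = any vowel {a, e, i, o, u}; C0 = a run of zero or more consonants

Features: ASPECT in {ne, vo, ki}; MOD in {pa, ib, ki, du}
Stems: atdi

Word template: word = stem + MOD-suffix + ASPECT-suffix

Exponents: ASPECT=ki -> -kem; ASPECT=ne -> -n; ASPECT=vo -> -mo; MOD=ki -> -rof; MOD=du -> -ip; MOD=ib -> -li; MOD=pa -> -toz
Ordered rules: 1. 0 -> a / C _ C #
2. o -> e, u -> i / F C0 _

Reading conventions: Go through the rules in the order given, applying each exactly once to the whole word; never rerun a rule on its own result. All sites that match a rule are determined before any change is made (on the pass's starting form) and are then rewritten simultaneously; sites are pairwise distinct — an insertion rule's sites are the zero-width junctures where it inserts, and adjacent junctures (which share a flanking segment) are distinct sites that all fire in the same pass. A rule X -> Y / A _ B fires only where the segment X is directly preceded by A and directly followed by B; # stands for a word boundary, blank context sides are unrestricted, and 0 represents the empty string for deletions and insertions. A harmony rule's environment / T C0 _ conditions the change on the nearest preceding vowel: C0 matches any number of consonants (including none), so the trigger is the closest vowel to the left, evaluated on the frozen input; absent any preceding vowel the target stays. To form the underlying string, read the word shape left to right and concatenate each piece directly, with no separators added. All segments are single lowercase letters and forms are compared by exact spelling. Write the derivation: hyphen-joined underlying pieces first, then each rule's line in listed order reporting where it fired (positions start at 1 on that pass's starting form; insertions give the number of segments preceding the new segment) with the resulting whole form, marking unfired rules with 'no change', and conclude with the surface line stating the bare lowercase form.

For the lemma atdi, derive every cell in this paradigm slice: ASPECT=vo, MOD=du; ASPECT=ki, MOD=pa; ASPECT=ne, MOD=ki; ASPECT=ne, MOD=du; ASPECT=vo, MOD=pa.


cell ASPECT=vo, MOD=du:
underlying: atdi-ip-mo
1. 0 -> a / C _ C #: no change
2. o -> e, u -> i / F C0 _: fires at position(s) 8: atdiipme
surface: atdiipme

cell ASPECT=ki, MOD=pa:
underlying: atdi-toz-kem
1. 0 -> a / C _ C #: no change
2. o -> e, u -> i / F C0 _: fires at position(s) 6: atditezkem
surface: atditezkem

cell ASPECT=ne, MOD=ki:
underlying: atdi-rof-n
1. 0 -> a / C _ C #: inserts after position(s) 7: atdirofan
2. o -> e, u -> i / F C0 _: fires at position(s) 6: atdirefan
surface: atdirefan

cell ASPECT=ne, MOD=du:
underlying: atdi-ip-n
1. 0 -> a / C _ C #: inserts after position(s) 6: atdiipan
2. o -> e, u -> i / F C0 _: no change
surface: atdiipan

cell ASPECT=vo, MOD=pa:
underlying: atdi-toz-mo
1. 0 -> a / C _ C #: no change
2. o -> e, u -> i / F C0 _: fires at position(s) 6: atditezmo
surface: atditezmo


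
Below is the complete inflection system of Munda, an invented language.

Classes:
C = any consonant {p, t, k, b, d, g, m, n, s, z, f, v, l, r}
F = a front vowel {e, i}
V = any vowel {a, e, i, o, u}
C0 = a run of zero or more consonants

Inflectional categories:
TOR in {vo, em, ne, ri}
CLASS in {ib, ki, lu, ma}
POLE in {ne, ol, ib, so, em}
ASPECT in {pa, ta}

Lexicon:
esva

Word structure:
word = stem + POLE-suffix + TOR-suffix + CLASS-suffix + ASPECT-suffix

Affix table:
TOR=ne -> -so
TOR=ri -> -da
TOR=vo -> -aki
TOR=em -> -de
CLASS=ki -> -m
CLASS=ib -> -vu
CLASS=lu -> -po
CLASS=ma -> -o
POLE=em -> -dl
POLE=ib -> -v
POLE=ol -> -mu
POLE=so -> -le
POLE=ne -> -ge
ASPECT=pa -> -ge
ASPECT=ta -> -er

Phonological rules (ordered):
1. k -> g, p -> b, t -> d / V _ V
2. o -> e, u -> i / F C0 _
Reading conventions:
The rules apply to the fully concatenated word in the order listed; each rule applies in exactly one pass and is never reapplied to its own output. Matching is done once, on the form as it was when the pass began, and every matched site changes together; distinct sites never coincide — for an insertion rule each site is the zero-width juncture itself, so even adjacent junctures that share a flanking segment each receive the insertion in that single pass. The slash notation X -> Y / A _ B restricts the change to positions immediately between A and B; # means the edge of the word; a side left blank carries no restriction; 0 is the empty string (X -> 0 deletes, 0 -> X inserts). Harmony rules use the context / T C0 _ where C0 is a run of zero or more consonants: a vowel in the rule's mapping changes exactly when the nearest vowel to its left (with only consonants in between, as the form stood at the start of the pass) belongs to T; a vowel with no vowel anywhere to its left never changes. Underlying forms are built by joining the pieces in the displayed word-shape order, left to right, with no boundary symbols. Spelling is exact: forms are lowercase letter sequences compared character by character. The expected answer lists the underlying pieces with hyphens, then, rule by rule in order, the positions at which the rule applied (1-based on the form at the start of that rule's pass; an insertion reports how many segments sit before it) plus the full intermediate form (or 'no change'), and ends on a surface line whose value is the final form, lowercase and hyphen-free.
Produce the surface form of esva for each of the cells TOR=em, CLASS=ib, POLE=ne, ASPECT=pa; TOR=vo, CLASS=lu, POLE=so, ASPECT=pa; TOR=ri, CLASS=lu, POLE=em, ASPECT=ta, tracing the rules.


cell TOR=em, CLASS=ib, POLE=ne, ASPECT=pa:
underlying: esva-ge-de-vu-ge
1. k -> g, p -> b, t -> d / V _ V: no change
2. o -> e, u -> i / F C0 _: fires at position(s) 10: esvagedevige
surface: esvagedevige

cell TOR=vo, CLASS=lu, POLE=so, ASPECT=pa:
underlying: esva-le-aki-po-ge
1. k -> g, p -> b, t -> d / V _ V: fires at position(s) 8, 10: esvaleagiboge
2. o -> e, u -> i / F C0 _: fires at position(s) 11: esvaleagibege
surface: esvaleagibege

cell TOR=ri, CLASS=lu, POLE=em, ASPECT=ta:
underlying: esva-dl-da-po-er
1. k -> g, p -> b, t -> d / V _ V: fires at position(s) 9: esvadldaboer
2. o -> e, u -> i / F C0 _: no change
surface: esvadldaboer


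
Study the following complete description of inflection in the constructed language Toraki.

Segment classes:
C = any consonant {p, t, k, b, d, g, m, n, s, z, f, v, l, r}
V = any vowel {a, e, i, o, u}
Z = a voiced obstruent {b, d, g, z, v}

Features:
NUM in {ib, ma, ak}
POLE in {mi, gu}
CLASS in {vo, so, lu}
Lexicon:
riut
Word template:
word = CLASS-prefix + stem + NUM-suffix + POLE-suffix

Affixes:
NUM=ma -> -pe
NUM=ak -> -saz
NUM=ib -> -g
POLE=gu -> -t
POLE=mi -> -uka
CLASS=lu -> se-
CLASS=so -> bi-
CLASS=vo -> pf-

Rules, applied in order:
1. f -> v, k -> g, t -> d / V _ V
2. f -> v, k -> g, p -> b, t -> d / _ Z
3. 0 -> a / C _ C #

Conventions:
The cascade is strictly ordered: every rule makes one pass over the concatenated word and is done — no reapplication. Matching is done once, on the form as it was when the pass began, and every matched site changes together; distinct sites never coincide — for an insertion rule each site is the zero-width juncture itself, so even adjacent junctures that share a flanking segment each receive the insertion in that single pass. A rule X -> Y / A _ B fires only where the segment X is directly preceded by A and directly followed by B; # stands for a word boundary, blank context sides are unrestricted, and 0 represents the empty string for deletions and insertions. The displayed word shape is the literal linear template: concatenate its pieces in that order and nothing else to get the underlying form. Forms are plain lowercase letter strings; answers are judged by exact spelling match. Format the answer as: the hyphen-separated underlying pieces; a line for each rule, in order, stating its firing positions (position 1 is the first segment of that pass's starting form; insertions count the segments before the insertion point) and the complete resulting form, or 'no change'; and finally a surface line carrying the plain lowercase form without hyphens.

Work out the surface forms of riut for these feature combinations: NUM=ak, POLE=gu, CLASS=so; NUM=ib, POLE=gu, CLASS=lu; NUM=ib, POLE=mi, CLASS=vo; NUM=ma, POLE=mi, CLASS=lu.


cell NUM=ak, POLE=gu, CLASS=so:
underlying: bi-riut-saz-t
1. f -> v, k -> g, t -> d / V _ V: no change
2. f -> v, k -> g, p -> b, t -> d / _ Z: no change
3. 0 -> a / C _ C #: inserts after position(s) 9: biriutsazat
surface: biriutsazat

cell NUM=ib, POLE=gu, CLASS=lu:
underlying: se-riut-g-t
1. f -> v, k -> g, t -> d / V _ V: no change
2. f -> v, k -> g, p -> b, t -> d / _ Z: fires at position(s) 6: seriudgt
3. 0 -> a / C _ C #: inserts after position(s) 7: seriudgat
surface: seriudgat

cell NUM=ib, POLE=mi, CLASS=vo:
underlying: pf-riut-g-uka
1. f -> v, k -> g, t -> d / V _ V: fires at position(s) 9: pfriutguga
2. f -> v, k -> g, p -> b, t -> d / _ Z: fires at position(s) 6: pfriudguga
3. 0 -> a / C _ C #: no change
surface: pfriudguga

cell NUM=ma, POLE=mi, CLASS=lu:
underlying: se-riut-pe-uka
1. f -> v, k -> g, t -> d / V _ V: fires at position(s) 10: seriutpeuga
2. f -> v, k -> g, p -> b, t -> d / _ Z: no change
3. 0 -> a / C _ C #: no change
surface: seriutpeuga


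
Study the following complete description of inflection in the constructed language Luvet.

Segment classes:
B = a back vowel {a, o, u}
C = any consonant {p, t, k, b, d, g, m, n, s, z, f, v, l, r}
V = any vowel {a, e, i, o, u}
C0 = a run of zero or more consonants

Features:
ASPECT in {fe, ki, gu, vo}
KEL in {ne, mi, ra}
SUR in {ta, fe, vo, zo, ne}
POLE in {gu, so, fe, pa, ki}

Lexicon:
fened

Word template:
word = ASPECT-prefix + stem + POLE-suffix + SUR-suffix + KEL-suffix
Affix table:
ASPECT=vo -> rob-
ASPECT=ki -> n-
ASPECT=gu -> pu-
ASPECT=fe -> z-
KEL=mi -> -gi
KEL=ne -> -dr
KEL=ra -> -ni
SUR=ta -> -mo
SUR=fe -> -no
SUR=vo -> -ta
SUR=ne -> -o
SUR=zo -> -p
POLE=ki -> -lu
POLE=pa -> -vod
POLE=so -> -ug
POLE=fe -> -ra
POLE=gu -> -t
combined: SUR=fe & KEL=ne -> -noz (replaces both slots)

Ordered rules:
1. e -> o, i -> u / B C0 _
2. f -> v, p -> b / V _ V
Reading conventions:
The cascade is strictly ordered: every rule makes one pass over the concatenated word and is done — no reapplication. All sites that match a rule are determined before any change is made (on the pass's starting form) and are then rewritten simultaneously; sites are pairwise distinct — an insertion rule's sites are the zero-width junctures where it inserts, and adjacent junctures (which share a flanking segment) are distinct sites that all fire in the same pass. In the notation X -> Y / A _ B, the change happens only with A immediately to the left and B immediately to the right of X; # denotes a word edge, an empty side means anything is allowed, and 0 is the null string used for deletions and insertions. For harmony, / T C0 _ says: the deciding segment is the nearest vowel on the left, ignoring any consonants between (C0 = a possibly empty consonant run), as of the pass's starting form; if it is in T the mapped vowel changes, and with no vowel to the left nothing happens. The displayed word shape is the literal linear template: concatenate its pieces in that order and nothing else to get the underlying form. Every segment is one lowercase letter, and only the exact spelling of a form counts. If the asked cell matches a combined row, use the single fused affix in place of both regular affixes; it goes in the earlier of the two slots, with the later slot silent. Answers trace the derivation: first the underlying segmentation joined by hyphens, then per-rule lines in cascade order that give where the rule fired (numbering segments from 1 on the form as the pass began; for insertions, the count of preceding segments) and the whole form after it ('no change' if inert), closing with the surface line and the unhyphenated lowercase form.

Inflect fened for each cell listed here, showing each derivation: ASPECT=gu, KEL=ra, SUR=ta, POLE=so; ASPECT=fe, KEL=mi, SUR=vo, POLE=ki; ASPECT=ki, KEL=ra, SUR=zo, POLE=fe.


cell ASPECT=gu, KEL=ra, SUR=ta, POLE=so:
underlying: pu-fened-ug-mo-ni
1. e -> o, i -> u / B C0 _: fires at position(s) 4, 13: pufonedugmonu
2. f -> v, p -> b / V _ V: fires at position(s) 3: puvonedugmonu
surface: puvonedugmonu

cell ASPECT=fe, KEL=mi, SUR=vo, POLE=ki:
underlying: z-fened-lu-ta-gi
1. e -> o, i -> u / B C0 _: fires at position(s) 12: zfenedlutagu
2. f -> v, p -> b / V _ V: no change
surface: zfenedlutagu

cell ASPECT=ki, KEL=ra, SUR=zo, POLE=fe:
underlying: n-fened-ra-p-ni
1. e -> o, i -> u / B C0 _: fires at position(s) 11: nfenedrapnu
2. f -> v, p -> b / V _ V: no change
surface: nfenedrapnu


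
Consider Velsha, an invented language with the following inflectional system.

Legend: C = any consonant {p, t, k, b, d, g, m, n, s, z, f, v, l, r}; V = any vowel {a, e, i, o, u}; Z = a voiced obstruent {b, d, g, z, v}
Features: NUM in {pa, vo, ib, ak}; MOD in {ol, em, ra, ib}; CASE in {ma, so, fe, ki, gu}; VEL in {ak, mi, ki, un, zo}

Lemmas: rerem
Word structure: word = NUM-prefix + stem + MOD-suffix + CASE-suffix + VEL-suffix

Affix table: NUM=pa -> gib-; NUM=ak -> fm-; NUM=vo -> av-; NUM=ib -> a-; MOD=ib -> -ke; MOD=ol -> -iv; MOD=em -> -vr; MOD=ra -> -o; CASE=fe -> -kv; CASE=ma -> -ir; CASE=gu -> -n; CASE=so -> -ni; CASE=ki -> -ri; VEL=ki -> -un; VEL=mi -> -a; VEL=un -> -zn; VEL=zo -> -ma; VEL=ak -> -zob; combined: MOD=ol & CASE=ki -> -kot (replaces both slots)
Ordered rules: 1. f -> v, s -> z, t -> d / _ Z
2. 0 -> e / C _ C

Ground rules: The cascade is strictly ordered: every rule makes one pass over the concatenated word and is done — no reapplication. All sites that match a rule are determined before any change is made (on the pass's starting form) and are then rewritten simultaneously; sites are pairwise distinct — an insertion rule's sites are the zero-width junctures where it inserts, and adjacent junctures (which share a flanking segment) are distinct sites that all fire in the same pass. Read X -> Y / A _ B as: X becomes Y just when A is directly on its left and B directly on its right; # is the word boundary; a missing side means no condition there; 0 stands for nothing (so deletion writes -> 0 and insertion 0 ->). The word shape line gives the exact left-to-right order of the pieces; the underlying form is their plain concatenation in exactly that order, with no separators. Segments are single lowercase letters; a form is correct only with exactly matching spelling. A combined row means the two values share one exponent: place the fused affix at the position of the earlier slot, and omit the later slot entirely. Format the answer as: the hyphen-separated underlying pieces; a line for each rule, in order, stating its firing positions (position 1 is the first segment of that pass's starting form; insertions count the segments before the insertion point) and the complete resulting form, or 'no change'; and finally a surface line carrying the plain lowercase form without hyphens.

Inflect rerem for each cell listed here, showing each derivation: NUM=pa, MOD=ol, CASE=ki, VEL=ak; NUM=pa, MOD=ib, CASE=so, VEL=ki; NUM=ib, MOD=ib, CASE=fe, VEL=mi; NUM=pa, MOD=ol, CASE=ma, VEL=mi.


cell NUM=pa, MOD=ol, CASE=ki, VEL=ak:
underlying: gib-rerem-kot-zob
1. f -> v, s -> z, t -> d / _ Z: fires at position(s) 11: gibreremkodzob
2. 0 -> e / C _ C: inserts after position(s) 3, 8, 11: gibereremekodezob
surface: gibereremekodezob

cell NUM=pa, MOD=ib, CASE=so, VEL=ki:
underlying: gib-rerem-ke-ni-un
1. f -> v, s -> z, t -> d / _ Z: no change
2. 0 -> e / C _ C: inserts after position(s) 3, 8: gibereremekeniun
surface: gibereremekeniun

cell NUM=ib, MOD=ib, CASE=fe, VEL=mi:
underlying: a-rerem-ke-kv-a
1. f -> v, s -> z, t -> d / _ Z: no change
2. 0 -> e / C _ C: inserts after position(s) 6, 9: areremekekeva
surface: areremekekeva

cell NUM=pa, MOD=ol, CASE=ma, VEL=mi:
underlying: gib-rerem-iv-ir-a
1. f -> v, s -> z, t -> d / _ Z: no change
2. 0 -> e / C _ C: inserts after position(s) 3: gibereremivira
surface: gibereremivira


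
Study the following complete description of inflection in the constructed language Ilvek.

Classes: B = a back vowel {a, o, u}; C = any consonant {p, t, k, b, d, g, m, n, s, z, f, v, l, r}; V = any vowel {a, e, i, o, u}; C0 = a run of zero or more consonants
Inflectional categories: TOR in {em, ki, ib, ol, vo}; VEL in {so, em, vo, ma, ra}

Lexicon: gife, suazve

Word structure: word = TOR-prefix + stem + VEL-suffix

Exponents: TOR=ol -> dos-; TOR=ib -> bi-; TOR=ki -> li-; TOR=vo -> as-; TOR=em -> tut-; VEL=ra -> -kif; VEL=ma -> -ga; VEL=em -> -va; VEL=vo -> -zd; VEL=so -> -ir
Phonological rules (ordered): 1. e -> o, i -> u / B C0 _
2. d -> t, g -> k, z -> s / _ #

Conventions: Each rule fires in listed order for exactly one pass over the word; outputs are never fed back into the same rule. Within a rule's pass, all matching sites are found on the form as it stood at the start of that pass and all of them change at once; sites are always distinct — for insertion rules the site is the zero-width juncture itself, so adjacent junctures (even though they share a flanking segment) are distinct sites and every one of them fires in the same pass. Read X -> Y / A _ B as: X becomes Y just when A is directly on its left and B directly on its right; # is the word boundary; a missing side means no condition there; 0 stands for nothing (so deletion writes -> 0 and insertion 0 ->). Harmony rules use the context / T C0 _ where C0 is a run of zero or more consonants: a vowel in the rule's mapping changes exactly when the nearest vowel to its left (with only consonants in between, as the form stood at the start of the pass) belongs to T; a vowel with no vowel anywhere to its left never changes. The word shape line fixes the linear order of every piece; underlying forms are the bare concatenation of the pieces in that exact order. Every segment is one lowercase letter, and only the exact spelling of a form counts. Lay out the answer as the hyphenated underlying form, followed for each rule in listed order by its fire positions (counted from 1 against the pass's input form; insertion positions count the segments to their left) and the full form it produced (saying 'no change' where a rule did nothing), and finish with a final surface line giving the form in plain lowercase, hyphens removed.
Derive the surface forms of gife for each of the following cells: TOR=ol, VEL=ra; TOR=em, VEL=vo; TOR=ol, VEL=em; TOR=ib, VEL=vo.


cell TOR=ol, VEL=ra:
underlying: dos-gife-kif
1. e -> o, i -> u / B C0 _: fires at position(s) 5: dosgufekif
2. d -> t, g -> k, z -> s / _ #: no change
surface: dosgufekif

cell TOR=em, VEL=vo:
underlying: tut-gife-zd
1. e -> o, i -> u / B C0 _: fires at position(s) 5: tutgufezd
2. d -> t, g -> k, z -> s / _ #: fires at position(s) 9: tutgufezt
surface: tutgufezt

cell TOR=ol, VEL=em:
underlying: dos-gife-va
1. e -> o, i -> u / B C0 _: fires at position(s) 5: dosgufeva
2. d -> t, g -> k, z -> s / _ #: no change
surface: dosgufeva

cell TOR=ib, VEL=vo:
underlying: bi-gife-zd
1. e -> o, i -> u / B C0 _: no change
2. d -> t, g -> k, z -> s / _ #: fires at position(s) 8: bigifezt
surface: bigifezt


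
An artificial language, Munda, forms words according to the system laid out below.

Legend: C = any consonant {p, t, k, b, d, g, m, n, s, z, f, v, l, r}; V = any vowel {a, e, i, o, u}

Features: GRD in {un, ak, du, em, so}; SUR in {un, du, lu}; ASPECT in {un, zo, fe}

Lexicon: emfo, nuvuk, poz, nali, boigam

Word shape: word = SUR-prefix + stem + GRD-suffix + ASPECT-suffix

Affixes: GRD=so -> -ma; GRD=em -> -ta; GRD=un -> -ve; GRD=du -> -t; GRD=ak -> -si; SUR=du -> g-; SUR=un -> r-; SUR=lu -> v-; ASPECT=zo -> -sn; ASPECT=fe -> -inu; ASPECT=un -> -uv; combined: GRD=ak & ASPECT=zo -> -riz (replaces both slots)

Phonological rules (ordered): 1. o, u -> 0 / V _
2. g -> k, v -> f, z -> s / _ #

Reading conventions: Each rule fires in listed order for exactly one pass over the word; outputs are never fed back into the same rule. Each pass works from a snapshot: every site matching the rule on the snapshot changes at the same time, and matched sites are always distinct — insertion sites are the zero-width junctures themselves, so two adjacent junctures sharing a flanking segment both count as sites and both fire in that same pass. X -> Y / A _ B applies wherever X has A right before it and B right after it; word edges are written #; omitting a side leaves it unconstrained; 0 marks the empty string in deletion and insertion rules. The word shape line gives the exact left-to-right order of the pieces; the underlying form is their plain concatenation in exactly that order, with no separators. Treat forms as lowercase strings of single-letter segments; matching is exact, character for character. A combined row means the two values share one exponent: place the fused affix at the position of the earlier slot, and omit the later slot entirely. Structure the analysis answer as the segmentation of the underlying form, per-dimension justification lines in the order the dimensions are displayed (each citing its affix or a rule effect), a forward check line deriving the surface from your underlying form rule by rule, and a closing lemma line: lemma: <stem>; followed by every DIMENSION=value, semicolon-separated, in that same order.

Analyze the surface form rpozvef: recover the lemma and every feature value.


underlying: r-poz-ve-uv
GRD=un - signalled by the affix -ve
SUR=un - signalled by the affix r-
ASPECT=un - signalled by the affix -uv
check: rpozveuv -> rpozvev -> rpozvef
lemma: poz; GRD=un; SUR=un; ASPECT=un


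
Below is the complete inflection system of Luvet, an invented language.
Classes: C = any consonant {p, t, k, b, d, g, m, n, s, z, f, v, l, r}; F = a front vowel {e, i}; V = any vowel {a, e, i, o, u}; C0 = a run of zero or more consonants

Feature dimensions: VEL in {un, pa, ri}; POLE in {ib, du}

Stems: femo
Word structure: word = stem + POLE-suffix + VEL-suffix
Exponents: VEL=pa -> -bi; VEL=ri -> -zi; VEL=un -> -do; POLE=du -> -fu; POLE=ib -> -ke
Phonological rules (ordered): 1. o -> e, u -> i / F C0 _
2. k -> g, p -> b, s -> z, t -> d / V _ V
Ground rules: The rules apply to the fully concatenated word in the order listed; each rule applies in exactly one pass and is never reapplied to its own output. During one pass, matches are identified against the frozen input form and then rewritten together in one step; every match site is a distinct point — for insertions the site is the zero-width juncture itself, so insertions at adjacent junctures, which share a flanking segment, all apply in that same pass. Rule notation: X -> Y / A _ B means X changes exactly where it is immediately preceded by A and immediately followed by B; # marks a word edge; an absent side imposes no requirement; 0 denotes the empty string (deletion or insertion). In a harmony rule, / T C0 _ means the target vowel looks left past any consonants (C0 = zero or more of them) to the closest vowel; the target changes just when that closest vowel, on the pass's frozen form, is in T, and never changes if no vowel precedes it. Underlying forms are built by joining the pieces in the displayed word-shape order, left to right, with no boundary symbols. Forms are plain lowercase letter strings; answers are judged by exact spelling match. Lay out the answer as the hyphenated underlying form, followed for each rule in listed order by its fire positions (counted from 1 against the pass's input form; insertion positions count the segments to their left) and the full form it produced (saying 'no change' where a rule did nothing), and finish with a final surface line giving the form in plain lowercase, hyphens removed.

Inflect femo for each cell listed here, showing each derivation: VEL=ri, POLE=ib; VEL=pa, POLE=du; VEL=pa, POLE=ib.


cell VEL=ri, POLE=ib:
underlying: femo-ke-zi
1. o -> e, u -> i / F C0 _: fires at position(s) 4: femekezi
2. k -> g, p -> b, s -> z, t -> d / V _ V: fires at position(s) 5: femegezi
surface: femegezi

cell VEL=pa, POLE=du:
underlying: femo-fu-bi
1. o -> e, u -> i / F C0 _: fires at position(s) 4: femefubi
2. k -> g, p -> b, s -> z, t -> d / V _ V: no change
surface: femefubi

cell VEL=pa, POLE=ib:
underlying: femo-ke-bi
1. o -> e, u -> i / F C0 _: fires at position(s) 4: femekebi
2. k -> g, p -> b, s -> z, t -> d / V _ V: fires at position(s) 5: femegebi
surface: femegebi


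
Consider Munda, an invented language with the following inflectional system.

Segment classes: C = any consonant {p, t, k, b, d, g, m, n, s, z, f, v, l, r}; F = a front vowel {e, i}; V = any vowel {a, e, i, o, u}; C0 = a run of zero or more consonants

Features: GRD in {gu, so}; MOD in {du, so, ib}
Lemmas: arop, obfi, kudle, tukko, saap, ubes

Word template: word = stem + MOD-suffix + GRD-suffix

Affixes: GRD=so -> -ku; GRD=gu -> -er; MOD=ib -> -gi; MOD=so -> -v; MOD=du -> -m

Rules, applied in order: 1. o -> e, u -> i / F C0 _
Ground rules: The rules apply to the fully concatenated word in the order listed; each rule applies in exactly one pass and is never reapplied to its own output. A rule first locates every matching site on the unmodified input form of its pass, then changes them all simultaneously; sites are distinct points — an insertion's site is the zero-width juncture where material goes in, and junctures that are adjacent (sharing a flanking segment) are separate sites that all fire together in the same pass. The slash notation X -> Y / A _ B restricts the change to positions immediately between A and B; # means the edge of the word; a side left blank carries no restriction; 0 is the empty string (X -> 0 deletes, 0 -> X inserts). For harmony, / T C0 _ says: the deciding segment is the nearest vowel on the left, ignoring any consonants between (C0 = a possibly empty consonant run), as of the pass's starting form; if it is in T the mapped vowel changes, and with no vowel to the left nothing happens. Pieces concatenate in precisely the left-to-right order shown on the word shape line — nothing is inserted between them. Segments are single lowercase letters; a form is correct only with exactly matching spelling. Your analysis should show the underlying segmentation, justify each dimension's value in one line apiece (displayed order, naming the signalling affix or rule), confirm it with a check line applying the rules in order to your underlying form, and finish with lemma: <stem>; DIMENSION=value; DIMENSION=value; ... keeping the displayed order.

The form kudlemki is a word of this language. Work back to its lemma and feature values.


underlying: kudle-m-ku
GRD=so - signalled by the affix -ku
MOD=du - signalled by the affix -m
check: kudlemku -> kudlemki
lemma: kudle; GRD=so; MOD=du


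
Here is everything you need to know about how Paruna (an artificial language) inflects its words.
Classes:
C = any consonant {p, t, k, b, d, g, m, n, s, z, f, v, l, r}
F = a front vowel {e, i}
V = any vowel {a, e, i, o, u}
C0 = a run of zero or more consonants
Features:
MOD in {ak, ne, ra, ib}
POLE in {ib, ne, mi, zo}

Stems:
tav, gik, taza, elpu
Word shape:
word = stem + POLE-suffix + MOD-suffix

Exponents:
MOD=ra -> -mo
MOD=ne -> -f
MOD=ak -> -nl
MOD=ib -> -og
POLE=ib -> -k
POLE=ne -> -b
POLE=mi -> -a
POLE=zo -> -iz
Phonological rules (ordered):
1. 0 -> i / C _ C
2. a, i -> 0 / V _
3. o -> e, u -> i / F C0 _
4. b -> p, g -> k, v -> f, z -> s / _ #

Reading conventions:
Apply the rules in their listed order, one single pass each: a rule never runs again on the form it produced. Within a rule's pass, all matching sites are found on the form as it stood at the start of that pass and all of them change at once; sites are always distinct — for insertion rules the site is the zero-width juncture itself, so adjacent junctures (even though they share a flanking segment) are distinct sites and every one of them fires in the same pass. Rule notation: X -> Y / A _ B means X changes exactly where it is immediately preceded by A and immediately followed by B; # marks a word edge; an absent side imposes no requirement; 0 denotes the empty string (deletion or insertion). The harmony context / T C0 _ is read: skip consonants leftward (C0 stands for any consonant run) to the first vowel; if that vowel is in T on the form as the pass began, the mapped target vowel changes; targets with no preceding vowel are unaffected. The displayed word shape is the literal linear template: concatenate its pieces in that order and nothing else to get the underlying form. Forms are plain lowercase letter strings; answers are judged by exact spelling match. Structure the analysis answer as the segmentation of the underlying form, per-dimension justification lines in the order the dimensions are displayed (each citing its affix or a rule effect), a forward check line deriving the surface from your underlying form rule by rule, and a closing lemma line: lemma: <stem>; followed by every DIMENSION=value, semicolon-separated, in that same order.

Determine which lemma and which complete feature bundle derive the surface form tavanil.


underlying: tav-a-nl
MOD=ak - signalled by the affix -nl
POLE=mi - signalled by the affix -a
check: tavanl -> tavanil -> tavanil -> tavanil -> tavanil
lemma: tav; MOD=ak; POLE=mi


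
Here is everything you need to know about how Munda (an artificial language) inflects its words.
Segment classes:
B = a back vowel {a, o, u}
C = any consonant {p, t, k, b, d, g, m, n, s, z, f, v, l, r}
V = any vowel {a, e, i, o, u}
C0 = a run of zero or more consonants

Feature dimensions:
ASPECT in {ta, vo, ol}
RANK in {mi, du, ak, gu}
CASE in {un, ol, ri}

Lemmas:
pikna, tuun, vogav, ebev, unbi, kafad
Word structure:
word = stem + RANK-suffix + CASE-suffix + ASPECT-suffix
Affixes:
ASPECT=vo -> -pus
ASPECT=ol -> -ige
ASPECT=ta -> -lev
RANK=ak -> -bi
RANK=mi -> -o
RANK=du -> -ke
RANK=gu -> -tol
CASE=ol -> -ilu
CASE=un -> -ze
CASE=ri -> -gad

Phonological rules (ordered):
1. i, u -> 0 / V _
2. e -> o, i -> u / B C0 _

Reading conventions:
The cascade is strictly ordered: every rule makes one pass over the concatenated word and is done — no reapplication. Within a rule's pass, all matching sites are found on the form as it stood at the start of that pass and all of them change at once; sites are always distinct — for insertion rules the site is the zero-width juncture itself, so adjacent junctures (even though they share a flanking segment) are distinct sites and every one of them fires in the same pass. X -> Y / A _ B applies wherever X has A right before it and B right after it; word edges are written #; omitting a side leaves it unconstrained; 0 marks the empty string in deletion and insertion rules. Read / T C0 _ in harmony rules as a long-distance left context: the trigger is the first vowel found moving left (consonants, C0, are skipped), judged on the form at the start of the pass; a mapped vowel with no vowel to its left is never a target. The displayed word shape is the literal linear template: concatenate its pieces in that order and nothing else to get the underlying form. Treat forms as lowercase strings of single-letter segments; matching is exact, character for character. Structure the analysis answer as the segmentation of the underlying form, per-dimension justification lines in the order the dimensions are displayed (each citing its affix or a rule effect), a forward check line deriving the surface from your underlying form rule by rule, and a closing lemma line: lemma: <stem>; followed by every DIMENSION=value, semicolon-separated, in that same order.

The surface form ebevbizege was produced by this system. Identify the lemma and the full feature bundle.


underlying: ebev-bi-ze-ige
ASPECT=ol - signalled by the affix -ige
RANK=ak - signalled by the affix -bi
CASE=un - signalled by the affix -ze
check: ebevbizeige -> ebevbizege -> ebevbizege
lemma: ebev; ASPECT=ol; RANK=ak; CASE=un


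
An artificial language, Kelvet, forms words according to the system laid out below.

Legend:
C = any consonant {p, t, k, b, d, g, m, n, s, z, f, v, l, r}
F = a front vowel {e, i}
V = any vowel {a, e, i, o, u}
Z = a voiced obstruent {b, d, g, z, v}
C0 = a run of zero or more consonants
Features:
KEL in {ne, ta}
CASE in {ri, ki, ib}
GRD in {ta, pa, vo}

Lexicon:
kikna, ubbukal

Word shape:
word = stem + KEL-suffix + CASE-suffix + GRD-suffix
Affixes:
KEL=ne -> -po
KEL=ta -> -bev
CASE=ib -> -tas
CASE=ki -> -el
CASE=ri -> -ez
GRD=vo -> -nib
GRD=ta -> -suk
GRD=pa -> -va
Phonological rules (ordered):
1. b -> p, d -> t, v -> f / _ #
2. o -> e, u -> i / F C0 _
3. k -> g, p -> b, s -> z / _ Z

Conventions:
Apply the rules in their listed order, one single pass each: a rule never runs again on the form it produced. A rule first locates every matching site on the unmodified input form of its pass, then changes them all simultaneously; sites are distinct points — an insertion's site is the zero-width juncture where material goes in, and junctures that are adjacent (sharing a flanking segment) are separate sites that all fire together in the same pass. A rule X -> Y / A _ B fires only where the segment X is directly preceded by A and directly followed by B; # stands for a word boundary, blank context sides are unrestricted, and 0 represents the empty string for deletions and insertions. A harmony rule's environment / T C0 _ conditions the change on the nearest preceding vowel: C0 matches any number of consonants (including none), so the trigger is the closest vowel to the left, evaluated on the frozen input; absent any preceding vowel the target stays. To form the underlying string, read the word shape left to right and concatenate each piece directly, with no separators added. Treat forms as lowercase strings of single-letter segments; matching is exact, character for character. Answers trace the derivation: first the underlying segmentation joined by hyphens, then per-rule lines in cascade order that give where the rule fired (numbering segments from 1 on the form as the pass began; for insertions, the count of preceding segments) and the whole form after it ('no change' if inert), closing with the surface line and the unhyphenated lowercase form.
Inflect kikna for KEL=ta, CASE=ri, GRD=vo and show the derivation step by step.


underlying: kikna-bev-ez-nib
1. b -> p, d -> t, v -> f / _ #: fires at position(s) 13: kiknabeveznip
2. o -> e, u -> i / F C0 _: no change
3. k -> g, p -> b, s -> z / _ Z: no change
surface: kiknabeveznip


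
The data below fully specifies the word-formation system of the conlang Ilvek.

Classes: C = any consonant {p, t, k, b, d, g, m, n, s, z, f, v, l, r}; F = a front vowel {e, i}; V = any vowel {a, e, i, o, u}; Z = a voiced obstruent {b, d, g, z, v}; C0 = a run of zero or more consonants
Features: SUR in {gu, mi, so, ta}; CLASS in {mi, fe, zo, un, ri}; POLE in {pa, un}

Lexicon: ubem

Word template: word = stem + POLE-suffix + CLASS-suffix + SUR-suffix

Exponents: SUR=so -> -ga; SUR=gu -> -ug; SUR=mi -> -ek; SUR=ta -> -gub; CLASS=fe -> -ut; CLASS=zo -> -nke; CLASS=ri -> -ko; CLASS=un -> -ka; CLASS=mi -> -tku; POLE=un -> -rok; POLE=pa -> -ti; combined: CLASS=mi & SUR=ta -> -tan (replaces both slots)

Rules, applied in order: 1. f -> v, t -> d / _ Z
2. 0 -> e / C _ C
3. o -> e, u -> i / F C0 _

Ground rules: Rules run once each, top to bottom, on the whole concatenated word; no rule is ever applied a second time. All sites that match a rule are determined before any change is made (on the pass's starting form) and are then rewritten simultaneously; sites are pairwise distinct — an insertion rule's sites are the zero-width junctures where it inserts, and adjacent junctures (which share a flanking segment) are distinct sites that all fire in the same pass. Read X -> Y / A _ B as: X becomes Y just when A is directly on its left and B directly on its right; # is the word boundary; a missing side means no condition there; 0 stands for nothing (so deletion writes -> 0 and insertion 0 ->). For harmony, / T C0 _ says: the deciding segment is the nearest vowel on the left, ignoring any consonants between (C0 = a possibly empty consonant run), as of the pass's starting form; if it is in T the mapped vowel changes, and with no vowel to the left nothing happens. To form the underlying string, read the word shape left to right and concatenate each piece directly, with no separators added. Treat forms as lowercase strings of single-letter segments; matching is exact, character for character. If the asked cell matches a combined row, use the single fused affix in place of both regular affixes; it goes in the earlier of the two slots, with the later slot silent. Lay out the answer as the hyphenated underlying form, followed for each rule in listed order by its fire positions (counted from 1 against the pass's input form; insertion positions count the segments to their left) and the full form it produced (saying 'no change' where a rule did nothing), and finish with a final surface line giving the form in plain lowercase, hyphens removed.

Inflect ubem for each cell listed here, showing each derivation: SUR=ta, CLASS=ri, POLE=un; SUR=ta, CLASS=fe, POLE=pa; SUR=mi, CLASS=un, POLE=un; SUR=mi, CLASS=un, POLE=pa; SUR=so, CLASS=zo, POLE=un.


cell SUR=ta, CLASS=ri, POLE=un:
underlying: ubem-rok-ko-gub
1. f -> v, t -> d / _ Z: no change
2. 0 -> e / C _ C: inserts after position(s) 4, 7: ubemerokekogub
3. o -> e, u -> i / F C0 _: fires at position(s) 7, 11: ubemerekekegub
surface: ubemerekekegub

cell SUR=ta, CLASS=fe, POLE=pa:
underlying: ubem-ti-ut-gub
1. f -> v, t -> d / _ Z: fires at position(s) 8: ubemtiudgub
2. 0 -> e / C _ C: inserts after position(s) 4, 8: ubemetiudegub
3. o -> e, u -> i / F C0 _: fires at position(s) 8, 12: ubemetiidegib
surface: ubemetiidegib

cell SUR=mi, CLASS=un, POLE=un:
underlying: ubem-rok-ka-ek
1. f -> v, t -> d / _ Z: no change
2. 0 -> e / C _ C: inserts after position(s) 4, 7: ubemerokekaek
3. o -> e, u -> i / F C0 _: fires at position(s) 7: ubemerekekaek
surface: ubemerekekaek

cell SUR=mi, CLASS=un, POLE=pa:
underlying: ubem-ti-ka-ek
1. f -> v, t -> d / _ Z: no change
2. 0 -> e / C _ C: inserts after position(s) 4: ubemetikaek
3. o -> e, u -> i / F C0 _: no change
surface: ubemetikaek

cell SUR=so, CLASS=zo, POLE=un:
underlying: ubem-rok-nke-ga
1. f -> v, t -> d / _ Z: no change
2. 0 -> e / C _ C: inserts after position(s) 4, 7, 8: ubemerokenekega
3. o -> e, u -> i / F C0 _: fires at position(s) 7: ubemerekenekega
surface: ubemerekenekega


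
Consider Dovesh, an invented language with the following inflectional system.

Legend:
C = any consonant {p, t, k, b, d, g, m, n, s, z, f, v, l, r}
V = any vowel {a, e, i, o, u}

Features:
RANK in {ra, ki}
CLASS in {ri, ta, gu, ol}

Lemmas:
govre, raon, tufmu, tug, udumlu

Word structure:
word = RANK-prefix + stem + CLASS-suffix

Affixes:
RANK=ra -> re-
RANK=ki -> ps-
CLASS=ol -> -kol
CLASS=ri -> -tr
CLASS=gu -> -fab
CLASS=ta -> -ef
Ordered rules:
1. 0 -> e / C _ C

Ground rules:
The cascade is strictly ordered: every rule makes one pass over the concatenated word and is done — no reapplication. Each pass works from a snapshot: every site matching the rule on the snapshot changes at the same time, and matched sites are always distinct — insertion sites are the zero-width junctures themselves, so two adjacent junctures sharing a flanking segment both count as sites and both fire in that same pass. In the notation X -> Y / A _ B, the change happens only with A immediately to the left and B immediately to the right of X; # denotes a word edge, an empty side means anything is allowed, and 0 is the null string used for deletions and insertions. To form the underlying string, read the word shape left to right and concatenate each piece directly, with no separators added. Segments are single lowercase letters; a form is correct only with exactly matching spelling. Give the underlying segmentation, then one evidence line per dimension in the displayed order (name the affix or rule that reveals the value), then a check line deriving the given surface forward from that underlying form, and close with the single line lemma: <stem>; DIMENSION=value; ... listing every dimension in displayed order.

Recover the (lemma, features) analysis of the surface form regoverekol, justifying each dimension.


underlying: re-govre-kol
RANK=ra - signalled by the affix re-
CLASS=ol - signalled by the affix -kol
check: regovrekol -> regoverekol
lemma: govre; RANK=ra; CLASS=ol
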